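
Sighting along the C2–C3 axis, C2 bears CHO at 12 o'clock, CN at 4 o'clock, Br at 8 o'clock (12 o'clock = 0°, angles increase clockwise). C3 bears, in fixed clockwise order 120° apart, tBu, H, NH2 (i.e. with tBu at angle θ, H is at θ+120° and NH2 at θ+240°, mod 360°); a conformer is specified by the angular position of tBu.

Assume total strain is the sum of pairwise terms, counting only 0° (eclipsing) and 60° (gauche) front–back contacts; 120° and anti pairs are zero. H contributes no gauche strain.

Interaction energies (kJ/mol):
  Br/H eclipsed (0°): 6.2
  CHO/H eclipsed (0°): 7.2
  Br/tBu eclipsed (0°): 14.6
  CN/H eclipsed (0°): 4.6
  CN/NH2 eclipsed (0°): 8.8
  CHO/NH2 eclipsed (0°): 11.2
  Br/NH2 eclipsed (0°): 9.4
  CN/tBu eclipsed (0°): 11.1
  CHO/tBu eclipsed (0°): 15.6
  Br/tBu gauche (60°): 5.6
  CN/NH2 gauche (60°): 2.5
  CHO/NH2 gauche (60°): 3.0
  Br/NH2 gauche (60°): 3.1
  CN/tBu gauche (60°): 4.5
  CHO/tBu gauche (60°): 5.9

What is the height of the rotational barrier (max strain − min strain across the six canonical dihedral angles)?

tBu at 0° (eclipsed): CHO(0°)/tBu(0°) eclipsed 15.6; CN(120°)/H(120°) eclipsed 4.6; Br(240°)/NH2(240°) eclipsed 9.4 → 29.6 kJ/mol.
tBu at 60° (staggered): CHO(0°)/tBu(60°) gauche 5.9; CHO(0°)/NH2(300°) gauche 3.0; CN(120°)/tBu(60°) gauche 4.5; Br(240°)/NH2(300°) gauche 3.1 → 16.5 kJ/mol.
tBu at 120° (eclipsed): CHO(0°)/NH2(0°) eclipsed 11.2; CN(120°)/tBu(120°) eclipsed 11.1; Br(240°)/H(240°) eclipsed 6.2 → 28.5 kJ/mol.
tBu at 180° (staggered): CHO(0°)/NH2(60°) gauche 3.0; CN(120°)/tBu(180°) gauche 4.5; CN(120°)/NH2(60°) gauche 2.5; Br(240°)/tBu(180°) gauche 5.6 → 15.6 kJ/mol.
tBu at 240° (eclipsed): CHO(0°)/H(0°) eclipsed 7.2; CN(120°)/NH2(120°) eclipsed 8.8; Br(240°)/tBu(240°) eclipsed 14.6 → 30.6 kJ/mol.
tBu at 300° (staggered): CHO(0°)/tBu(300°) gauche 5.9; CN(120°)/NH2(180°) gauche 2.5; Br(240°)/tBu(300°) gauche 5.6; Br(240°)/NH2(180°) gauche 3.1 → 17.1 kJ/mol.
Max at 240° (30.6 kJ/mol), min at 180° (15.6 kJ/mol); barrier = 15.0 kJ/mol.

15.0 kJ/mol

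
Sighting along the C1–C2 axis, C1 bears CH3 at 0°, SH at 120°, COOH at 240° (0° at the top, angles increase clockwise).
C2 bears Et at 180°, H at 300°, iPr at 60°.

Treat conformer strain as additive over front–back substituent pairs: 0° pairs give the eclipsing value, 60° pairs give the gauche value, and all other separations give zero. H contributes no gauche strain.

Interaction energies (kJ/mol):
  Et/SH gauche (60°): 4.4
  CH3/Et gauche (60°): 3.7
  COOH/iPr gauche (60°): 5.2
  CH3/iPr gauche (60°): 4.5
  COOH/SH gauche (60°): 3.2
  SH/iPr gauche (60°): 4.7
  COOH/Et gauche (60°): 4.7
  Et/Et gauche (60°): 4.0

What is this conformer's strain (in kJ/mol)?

18.3 kJ/mol

This conformer is staggered. CH3 at 0° is gauche with iPr at 60° (4.5); SH at 120° is gauche with Et at 180° (4.4); SH at 120° is gauche with iPr at 60° (4.7); COOH at 240° is gauche with Et at 180° (4.7). Total 18.3 kJ/mol.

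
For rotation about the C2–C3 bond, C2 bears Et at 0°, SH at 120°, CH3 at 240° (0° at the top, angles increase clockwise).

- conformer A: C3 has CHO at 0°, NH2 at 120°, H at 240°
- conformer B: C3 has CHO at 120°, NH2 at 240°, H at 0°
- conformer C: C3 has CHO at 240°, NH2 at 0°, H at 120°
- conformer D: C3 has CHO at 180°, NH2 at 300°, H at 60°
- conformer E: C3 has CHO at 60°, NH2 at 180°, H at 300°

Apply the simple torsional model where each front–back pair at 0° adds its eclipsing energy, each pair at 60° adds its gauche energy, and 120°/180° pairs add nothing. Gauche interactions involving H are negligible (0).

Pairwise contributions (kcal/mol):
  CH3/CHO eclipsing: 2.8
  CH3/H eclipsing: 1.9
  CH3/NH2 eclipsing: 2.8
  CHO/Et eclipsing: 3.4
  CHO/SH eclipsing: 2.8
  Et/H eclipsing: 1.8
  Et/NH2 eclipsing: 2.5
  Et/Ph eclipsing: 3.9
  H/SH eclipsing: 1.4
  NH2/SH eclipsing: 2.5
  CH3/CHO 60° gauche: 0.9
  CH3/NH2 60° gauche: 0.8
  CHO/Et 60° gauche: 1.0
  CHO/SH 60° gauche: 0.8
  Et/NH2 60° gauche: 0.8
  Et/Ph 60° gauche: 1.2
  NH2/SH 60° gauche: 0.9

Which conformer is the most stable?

A (eclipsed): Et–CHO eclipsed, SH–NH2 eclipsed, CH3–H eclipsed; 3.4 + 2.5 + 1.9 = 7.8 kcal/mol.
B (eclipsed): Et–H eclipsed, SH–CHO eclipsed, CH3–NH2 eclipsed; 1.8 + 2.8 + 2.8 = 7.4 kcal/mol.
C (eclipsed): Et–NH2 eclipsed, SH–H eclipsed, CH3–CHO eclipsed; 2.5 + 1.4 + 2.8 = 6.7 kcal/mol.
D (staggered): Et–NH2 gauche, SH–CHO gauche, CH3–CHO gauche, CH3–NH2 gauche; 0.8 + 0.8 + 0.9 + 0.8 = 3.3 kcal/mol.
E (staggered): Et–CHO gauche, SH–CHO gauche, SH–NH2 gauche, CH3–NH2 gauche; 1.0 + 0.8 + 0.9 + 0.8 = 3.5 kcal/mol.
D has the lowest total (3.3 kcal/mol).

D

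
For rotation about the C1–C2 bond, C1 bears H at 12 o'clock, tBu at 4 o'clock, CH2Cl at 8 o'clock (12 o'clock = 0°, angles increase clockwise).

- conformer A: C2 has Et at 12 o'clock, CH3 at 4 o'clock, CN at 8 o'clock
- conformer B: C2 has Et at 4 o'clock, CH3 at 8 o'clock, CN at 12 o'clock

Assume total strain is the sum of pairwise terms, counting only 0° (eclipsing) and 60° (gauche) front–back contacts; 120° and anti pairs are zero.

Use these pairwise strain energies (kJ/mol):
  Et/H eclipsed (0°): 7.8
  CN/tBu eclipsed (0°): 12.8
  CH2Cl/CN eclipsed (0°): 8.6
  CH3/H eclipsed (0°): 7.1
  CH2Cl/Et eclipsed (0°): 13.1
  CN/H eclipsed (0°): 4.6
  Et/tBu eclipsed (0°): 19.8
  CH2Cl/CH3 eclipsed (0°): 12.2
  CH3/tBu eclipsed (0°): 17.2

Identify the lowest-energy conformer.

A

A is eclipsed. H at 0° is eclipsed with Et at 0° (7.8); tBu at 120° is eclipsed with CH3 at 120° (17.2); CH2Cl at 240° is eclipsed with CN at 240° (8.6). Total 33.6 kJ/mol.
B is eclipsed. H at 0° is eclipsed with CN at 0° (4.6); tBu at 120° is eclipsed with Et at 120° (19.8); CH2Cl at 240° is eclipsed with CH3 at 240° (12.2). Total 36.6 kJ/mol.
A has the lowest total (33.6 kJ/mol).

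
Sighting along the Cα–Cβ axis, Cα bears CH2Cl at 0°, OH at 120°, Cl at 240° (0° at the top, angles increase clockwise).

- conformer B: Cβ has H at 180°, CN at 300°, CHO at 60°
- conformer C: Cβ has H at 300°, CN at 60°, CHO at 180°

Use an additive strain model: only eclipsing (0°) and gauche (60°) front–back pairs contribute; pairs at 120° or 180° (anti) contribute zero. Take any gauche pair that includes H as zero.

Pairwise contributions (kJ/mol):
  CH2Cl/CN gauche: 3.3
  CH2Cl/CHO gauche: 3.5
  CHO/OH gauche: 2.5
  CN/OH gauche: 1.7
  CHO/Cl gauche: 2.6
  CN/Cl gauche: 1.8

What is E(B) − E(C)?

B is staggered. CH2Cl at 0° is gauche with CN at 300° (3.3); CH2Cl at 0° is gauche with CHO at 60° (3.5); OH at 120° is gauche with CHO at 60° (2.5); Cl at 240° is gauche with CN at 300° (1.8). Total 11.1 kJ/mol.
C is staggered. CH2Cl at 0° is gauche with CN at 60° (3.3); OH at 120° is gauche with CN at 60° (1.7); OH at 120° is gauche with CHO at 180° (2.5); Cl at 240° is gauche with CHO at 180° (2.6). Total 10.1 kJ/mol.
E(B) − E(C) = 11.1 − 10.1 = +1.0 kJ/mol.

+1.0 kJ/mol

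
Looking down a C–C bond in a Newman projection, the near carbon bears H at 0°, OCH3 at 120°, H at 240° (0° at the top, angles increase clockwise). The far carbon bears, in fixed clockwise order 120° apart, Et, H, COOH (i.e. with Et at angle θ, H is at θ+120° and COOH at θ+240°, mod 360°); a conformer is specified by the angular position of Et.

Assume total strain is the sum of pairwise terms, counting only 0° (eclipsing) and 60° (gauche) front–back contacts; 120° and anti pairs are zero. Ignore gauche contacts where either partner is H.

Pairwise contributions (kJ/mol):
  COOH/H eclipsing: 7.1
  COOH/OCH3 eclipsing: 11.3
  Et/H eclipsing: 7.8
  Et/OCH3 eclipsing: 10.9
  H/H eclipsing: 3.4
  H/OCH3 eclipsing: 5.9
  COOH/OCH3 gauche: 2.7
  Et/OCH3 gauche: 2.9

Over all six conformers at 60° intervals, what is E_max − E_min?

19.8 kJ/mol

Et at 0° (eclipsed): H(0°)/Et(0°) eclipsed 7.8; OCH3(120°)/H(120°) eclipsed 5.9; H(240°)/COOH(240°) eclipsed 7.1 → 20.8 kJ/mol.
Et at 60° (staggered): OCH3(120°)/Et(60°) gauche 2.9 → 2.9 kJ/mol.
Et at 120° (eclipsed): H(0°)/COOH(0°) eclipsed 7.1; OCH3(120°)/Et(120°) eclipsed 10.9; H(240°)/H(240°) eclipsed 3.4 → 21.4 kJ/mol.
Et at 180° (staggered): OCH3(120°)/Et(180°) gauche 2.9; OCH3(120°)/COOH(60°) gauche 2.7 → 5.6 kJ/mol.
Et at 240° (eclipsed): H(0°)/H(0°) eclipsed 3.4; OCH3(120°)/COOH(120°) eclipsed 11.3; H(240°)/Et(240°) eclipsed 7.8 → 22.5 kJ/mol.
Et at 300° (staggered): OCH3(120°)/COOH(180°) gauche 2.7 → 2.7 kJ/mol.
Max at 240° (22.5 kJ/mol), min at 300° (2.7 kJ/mol); barrier = 19.8 kJ/mol.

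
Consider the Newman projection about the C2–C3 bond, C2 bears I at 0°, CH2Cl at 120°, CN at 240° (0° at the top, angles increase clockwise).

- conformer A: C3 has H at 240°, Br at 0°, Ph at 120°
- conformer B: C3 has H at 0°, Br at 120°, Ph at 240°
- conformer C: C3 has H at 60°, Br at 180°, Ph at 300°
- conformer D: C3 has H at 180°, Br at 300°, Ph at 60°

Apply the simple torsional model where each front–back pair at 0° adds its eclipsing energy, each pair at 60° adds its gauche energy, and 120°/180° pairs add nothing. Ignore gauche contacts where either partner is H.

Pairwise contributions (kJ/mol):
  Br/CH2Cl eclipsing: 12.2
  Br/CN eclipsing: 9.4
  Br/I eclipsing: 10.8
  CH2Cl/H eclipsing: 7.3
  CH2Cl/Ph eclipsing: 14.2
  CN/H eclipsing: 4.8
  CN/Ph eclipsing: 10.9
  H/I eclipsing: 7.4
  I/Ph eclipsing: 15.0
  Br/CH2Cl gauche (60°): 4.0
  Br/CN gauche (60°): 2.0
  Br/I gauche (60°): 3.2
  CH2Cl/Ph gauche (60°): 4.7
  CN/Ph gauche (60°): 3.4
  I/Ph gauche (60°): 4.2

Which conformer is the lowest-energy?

A (eclipsed): I–Br eclipsed, CH2Cl–Ph eclipsed, CN–H eclipsed; 10.8 + 14.2 + 4.8 = 29.8 kJ/mol.
B (eclipsed): I–H eclipsed, CH2Cl–Br eclipsed, CN–Ph eclipsed; 7.4 + 12.2 + 10.9 = 30.5 kJ/mol.
C (staggered): I–Ph gauche, CH2Cl–Br gauche, CN–Br gauche, CN–Ph gauche; 4.2 + 4.0 + 2.0 + 3.4 = 13.6 kJ/mol.
D (staggered): I–Br gauche, I–Ph gauche, CH2Cl–Ph gauche, CN–Br gauche; 3.2 + 4.2 + 4.7 + 2.0 = 14.1 kJ/mol.
C has the lowest total (13.6 kJ/mol).

C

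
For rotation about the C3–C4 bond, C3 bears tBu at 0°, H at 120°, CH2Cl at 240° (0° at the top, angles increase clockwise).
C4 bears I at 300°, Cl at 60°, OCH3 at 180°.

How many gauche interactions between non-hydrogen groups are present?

4

Non-H gauche pairs: tBu(0°)/I(300°); tBu(0°)/Cl(60°); CH2Cl(240°)/I(300°); CH2Cl(240°)/OCH3(180°) — 4 interactions.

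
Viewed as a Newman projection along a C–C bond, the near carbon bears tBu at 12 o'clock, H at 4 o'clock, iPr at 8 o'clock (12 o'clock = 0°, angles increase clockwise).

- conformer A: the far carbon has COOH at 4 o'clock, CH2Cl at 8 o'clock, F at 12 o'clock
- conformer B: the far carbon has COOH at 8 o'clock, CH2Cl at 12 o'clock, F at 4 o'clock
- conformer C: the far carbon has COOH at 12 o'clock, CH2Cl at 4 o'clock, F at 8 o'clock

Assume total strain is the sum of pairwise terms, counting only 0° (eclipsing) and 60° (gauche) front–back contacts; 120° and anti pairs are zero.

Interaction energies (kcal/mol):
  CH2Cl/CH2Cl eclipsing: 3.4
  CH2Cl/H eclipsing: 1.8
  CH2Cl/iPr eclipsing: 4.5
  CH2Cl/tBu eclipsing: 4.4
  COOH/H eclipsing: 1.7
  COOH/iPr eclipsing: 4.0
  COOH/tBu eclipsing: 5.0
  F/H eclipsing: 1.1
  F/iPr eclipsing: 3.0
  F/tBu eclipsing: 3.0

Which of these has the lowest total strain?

A (eclipsed): tBu(0°)/F(0°) eclipsed 3.0; H(120°)/COOH(120°) eclipsed 1.7; iPr(240°)/CH2Cl(240°) eclipsed 4.5 → 9.2 kcal/mol.
B (eclipsed): tBu(0°)/CH2Cl(0°) eclipsed 4.4; H(120°)/F(120°) eclipsed 1.1; iPr(240°)/COOH(240°) eclipsed 4.0 → 9.5 kcal/mol.
C (eclipsed): tBu(0°)/COOH(0°) eclipsed 5.0; H(120°)/CH2Cl(120°) eclipsed 1.8; iPr(240°)/F(240°) eclipsed 3.0 → 9.8 kcal/mol.
A has the lowest total (9.2 kcal/mol).

A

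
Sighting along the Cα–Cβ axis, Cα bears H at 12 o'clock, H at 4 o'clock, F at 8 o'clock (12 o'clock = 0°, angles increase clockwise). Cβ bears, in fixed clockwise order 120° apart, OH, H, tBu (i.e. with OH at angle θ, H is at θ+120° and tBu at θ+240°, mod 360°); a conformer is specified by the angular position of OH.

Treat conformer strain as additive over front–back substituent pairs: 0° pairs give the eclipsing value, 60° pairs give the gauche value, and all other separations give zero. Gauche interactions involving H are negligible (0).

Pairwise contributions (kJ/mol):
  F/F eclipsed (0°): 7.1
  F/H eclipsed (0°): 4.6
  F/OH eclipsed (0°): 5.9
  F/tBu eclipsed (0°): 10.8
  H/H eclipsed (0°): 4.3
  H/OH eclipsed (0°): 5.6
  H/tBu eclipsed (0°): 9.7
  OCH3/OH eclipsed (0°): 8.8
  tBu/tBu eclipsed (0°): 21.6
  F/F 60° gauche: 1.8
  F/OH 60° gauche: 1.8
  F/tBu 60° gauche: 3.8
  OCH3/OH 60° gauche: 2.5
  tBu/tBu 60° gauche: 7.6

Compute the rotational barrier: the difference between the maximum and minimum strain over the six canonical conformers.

OH at 0° (eclipsed): H(0°)/OH(0°) eclipsed 5.6; H(120°)/H(120°) eclipsed 4.3; F(240°)/tBu(240°) eclipsed 10.8 → 20.7 kJ/mol.
OH at 60° (staggered): F(240°)/tBu(300°) gauche 3.8 → 3.8 kJ/mol.
OH at 120° (eclipsed): H(0°)/tBu(0°) eclipsed 9.7; H(120°)/OH(120°) eclipsed 5.6; F(240°)/H(240°) eclipsed 4.6 → 19.9 kJ/mol.
OH at 180° (staggered): F(240°)/OH(180°) gauche 1.8 → 1.8 kJ/mol.
OH at 240° (eclipsed): H(0°)/H(0°) eclipsed 4.3; H(120°)/tBu(120°) eclipsed 9.7; F(240°)/OH(240°) eclipsed 5.9 → 19.9 kJ/mol.
OH at 300° (staggered): F(240°)/OH(300°) gauche 1.8; F(240°)/tBu(180°) gauche 3.8 → 5.6 kJ/mol.
Max at 0° (20.7 kJ/mol), min at 180° (1.8 kJ/mol); barrier = 18.9 kJ/mol.

18.9 kJ/mol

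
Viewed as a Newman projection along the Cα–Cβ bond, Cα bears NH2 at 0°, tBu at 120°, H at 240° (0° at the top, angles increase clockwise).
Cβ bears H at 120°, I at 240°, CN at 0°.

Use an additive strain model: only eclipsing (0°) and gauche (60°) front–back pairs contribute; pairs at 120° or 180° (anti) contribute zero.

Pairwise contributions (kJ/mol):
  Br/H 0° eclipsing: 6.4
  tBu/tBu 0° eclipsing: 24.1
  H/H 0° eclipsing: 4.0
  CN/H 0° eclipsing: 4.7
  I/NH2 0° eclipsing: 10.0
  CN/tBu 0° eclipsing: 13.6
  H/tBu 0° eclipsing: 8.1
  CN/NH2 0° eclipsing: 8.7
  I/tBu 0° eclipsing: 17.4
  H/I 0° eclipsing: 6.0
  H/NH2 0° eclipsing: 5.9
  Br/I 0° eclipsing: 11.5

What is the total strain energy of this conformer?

22.8 kJ/mol

This conformer is eclipsed. NH2 at 0° is eclipsed with CN at 0° (8.7); tBu at 120° is eclipsed with H at 120° (8.1); H at 240° is eclipsed with I at 240° (6.0). Total 22.8 kJ/mol.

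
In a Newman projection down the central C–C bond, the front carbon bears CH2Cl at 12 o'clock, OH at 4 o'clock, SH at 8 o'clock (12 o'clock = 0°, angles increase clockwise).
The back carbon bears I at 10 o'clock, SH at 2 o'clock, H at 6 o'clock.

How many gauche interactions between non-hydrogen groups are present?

4

Non-H gauche pairs: CH2Cl(0°)/I(300°); CH2Cl(0°)/SH(60°); OH(120°)/SH(60°); SH(240°)/I(300°) — 4 interactions.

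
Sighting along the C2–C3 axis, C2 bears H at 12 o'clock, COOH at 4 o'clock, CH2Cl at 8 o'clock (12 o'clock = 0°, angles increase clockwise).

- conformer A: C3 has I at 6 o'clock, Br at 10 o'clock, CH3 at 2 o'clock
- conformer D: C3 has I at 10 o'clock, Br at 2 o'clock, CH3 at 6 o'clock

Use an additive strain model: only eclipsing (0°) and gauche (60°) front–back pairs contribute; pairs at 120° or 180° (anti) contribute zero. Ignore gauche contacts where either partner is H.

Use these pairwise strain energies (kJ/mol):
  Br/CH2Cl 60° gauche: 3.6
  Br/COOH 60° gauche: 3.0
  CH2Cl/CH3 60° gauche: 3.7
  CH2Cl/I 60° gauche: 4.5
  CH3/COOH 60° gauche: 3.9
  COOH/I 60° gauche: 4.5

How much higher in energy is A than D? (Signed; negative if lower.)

A (staggered): COOH(120°)/I(180°) gauche 4.5; COOH(120°)/CH3(60°) gauche 3.9; CH2Cl(240°)/I(180°) gauche 4.5; CH2Cl(240°)/Br(300°) gauche 3.6 → 16.5 kJ/mol.
D (staggered): COOH(120°)/Br(60°) gauche 3.0; COOH(120°)/CH3(180°) gauche 3.9; CH2Cl(240°)/I(300°) gauche 4.5; CH2Cl(240°)/CH3(180°) gauche 3.7 → 15.1 kJ/mol.
E(A) − E(D) = 16.5 − 15.1 = +1.4 kJ/mol.

+1.4 kJ/mol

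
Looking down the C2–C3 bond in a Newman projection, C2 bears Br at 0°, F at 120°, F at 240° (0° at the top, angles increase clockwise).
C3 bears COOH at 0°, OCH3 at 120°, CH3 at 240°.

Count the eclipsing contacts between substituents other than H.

Non-H eclipsing pairs: Br(0°)/COOH(0°); F(120°)/OCH3(120°); F(240°)/CH3(240°) — 3 interactions.

3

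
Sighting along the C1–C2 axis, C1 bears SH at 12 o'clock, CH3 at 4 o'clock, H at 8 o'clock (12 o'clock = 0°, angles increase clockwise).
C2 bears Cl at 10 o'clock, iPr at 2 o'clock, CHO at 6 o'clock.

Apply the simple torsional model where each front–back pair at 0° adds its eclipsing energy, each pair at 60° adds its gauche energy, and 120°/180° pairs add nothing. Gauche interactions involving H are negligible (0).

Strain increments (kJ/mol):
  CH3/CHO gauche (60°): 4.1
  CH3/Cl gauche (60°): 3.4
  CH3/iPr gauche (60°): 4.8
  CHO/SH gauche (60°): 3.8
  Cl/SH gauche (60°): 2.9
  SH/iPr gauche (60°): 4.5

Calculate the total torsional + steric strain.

16.3 kJ/mol

This conformer (staggered): SH–Cl gauche, SH–iPr gauche, CH3–iPr gauche, CH3–CHO gauche; 2.9 + 4.5 + 4.8 + 4.1 = 16.3 kJ/mol.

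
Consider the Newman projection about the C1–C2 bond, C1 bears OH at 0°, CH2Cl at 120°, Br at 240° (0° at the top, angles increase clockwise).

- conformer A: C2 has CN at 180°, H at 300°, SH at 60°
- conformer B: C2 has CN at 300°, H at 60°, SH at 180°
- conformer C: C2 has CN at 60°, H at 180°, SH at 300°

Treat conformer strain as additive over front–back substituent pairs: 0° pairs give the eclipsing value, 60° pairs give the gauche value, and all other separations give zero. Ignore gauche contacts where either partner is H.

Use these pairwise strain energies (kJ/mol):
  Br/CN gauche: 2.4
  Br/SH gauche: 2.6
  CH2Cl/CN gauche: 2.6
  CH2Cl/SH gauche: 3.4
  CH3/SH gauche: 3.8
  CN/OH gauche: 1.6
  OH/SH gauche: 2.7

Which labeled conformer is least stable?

A (staggered): OH(0°)/SH(60°) gauche 2.7; CH2Cl(120°)/CN(180°) gauche 2.6; CH2Cl(120°)/SH(60°) gauche 3.4; Br(240°)/CN(180°) gauche 2.4 → 11.1 kJ/mol.
B (staggered): OH(0°)/CN(300°) gauche 1.6; CH2Cl(120°)/SH(180°) gauche 3.4; Br(240°)/CN(300°) gauche 2.4; Br(240°)/SH(180°) gauche 2.6 → 10.0 kJ/mol.
C (staggered): OH(0°)/CN(60°) gauche 1.6; OH(0°)/SH(300°) gauche 2.7; CH2Cl(120°)/CN(60°) gauche 2.6; Br(240°)/SH(300°) gauche 2.6 → 9.5 kJ/mol.
A has the highest total (11.1 kJ/mol).

A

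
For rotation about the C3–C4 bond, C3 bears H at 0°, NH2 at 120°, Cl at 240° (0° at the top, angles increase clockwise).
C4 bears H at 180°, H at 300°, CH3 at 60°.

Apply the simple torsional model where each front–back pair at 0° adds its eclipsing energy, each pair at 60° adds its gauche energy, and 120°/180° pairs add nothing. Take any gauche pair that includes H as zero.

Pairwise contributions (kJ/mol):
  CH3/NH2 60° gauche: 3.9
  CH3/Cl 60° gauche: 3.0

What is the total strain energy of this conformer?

This conformer (staggered): NH2(120°)/CH3(60°) gauche 3.9 → 3.9 kJ/mol.

3.9 kJ/mol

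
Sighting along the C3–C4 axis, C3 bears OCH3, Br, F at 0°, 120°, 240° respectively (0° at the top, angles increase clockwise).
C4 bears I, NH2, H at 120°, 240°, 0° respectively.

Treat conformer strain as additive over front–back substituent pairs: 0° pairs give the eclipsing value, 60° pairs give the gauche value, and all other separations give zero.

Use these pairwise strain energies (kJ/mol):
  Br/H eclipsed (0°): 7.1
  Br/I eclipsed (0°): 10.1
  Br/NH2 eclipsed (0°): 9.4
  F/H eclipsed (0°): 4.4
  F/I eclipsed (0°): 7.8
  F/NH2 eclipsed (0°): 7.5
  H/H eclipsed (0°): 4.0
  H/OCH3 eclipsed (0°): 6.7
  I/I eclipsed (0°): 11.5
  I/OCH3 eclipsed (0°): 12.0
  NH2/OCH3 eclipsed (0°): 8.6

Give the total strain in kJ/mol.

24.3 kJ/mol

This conformer (eclipsed): OCH3–H eclipsed, Br–I eclipsed, F–NH2 eclipsed; 6.7 + 10.1 + 7.5 = 24.3 kJ/mol.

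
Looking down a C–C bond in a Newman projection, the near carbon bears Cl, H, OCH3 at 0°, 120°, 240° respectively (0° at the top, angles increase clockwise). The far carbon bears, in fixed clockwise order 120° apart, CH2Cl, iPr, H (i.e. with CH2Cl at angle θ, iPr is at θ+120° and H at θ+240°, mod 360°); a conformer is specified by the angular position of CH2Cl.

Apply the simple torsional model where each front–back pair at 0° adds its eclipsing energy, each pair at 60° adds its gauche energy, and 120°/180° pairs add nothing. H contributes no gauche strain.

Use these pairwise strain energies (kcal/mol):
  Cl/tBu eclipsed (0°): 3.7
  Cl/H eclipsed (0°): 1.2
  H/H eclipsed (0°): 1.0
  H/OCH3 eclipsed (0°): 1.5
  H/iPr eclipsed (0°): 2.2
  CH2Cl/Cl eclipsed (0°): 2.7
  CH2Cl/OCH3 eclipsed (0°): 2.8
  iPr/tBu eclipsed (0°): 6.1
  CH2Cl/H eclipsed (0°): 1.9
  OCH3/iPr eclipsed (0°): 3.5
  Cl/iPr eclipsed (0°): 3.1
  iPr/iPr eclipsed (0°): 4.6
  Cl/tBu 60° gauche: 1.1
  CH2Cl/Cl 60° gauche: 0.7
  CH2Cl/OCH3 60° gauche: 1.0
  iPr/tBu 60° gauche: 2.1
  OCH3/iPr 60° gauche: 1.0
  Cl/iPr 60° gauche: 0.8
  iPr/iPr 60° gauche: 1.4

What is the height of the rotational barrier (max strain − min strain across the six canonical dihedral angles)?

5.2 kcal/mol

CH2Cl at 0° (eclipsed): Cl(0°)/CH2Cl(0°) eclipsed 2.7; H(120°)/iPr(120°) eclipsed 2.2; OCH3(240°)/H(240°) eclipsed 1.5 → 6.4 kcal/mol.
CH2Cl at 60° (staggered): Cl(0°)/CH2Cl(60°) gauche 0.7; OCH3(240°)/iPr(180°) gauche 1.0 → 1.7 kcal/mol.
CH2Cl at 120° (eclipsed): Cl(0°)/H(0°) eclipsed 1.2; H(120°)/CH2Cl(120°) eclipsed 1.9; OCH3(240°)/iPr(240°) eclipsed 3.5 → 6.6 kcal/mol.
CH2Cl at 180° (staggered): Cl(0°)/iPr(300°) gauche 0.8; OCH3(240°)/CH2Cl(180°) gauche 1.0; OCH3(240°)/iPr(300°) gauche 1.0 → 2.8 kcal/mol.
CH2Cl at 240° (eclipsed): Cl(0°)/iPr(0°) eclipsed 3.1; H(120°)/H(120°) eclipsed 1.0; OCH3(240°)/CH2Cl(240°) eclipsed 2.8 → 6.9 kcal/mol.
CH2Cl at 300° (staggered): Cl(0°)/CH2Cl(300°) gauche 0.7; Cl(0°)/iPr(60°) gauche 0.8; OCH3(240°)/CH2Cl(300°) gauche 1.0 → 2.5 kcal/mol.
Max at 240° (6.9 kcal/mol), min at 60° (1.7 kcal/mol); barrier = 5.2 kcal/mol.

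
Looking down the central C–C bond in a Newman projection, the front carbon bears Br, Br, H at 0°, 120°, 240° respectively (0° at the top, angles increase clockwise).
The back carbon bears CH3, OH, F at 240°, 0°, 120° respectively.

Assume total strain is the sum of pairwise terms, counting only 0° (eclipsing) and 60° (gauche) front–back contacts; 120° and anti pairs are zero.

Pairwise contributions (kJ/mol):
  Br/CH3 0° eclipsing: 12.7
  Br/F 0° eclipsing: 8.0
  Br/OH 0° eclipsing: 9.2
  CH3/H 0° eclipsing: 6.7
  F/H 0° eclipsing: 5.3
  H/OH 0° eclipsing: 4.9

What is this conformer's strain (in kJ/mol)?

This conformer (eclipsed): Br(0°)/OH(0°) eclipsed 9.2; Br(120°)/F(120°) eclipsed 8.0; H(240°)/CH3(240°) eclipsed 6.7 → 23.9 kJ/mol.

23.9 kJ/mol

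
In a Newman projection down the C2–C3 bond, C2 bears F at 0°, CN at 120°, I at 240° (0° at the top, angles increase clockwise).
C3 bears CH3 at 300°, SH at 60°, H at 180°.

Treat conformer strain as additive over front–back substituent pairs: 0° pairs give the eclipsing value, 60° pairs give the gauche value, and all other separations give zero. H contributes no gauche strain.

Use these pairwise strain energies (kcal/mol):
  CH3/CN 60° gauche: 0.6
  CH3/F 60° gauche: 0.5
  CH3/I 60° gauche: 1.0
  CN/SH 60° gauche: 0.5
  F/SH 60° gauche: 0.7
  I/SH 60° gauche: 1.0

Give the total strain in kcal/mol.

This conformer (staggered): F(0°)/CH3(300°) gauche 0.5; F(0°)/SH(60°) gauche 0.7; CN(120°)/SH(60°) gauche 0.5; I(240°)/CH3(300°) gauche 1.0 → 2.7 kcal/mol.

2.7 kcal/mol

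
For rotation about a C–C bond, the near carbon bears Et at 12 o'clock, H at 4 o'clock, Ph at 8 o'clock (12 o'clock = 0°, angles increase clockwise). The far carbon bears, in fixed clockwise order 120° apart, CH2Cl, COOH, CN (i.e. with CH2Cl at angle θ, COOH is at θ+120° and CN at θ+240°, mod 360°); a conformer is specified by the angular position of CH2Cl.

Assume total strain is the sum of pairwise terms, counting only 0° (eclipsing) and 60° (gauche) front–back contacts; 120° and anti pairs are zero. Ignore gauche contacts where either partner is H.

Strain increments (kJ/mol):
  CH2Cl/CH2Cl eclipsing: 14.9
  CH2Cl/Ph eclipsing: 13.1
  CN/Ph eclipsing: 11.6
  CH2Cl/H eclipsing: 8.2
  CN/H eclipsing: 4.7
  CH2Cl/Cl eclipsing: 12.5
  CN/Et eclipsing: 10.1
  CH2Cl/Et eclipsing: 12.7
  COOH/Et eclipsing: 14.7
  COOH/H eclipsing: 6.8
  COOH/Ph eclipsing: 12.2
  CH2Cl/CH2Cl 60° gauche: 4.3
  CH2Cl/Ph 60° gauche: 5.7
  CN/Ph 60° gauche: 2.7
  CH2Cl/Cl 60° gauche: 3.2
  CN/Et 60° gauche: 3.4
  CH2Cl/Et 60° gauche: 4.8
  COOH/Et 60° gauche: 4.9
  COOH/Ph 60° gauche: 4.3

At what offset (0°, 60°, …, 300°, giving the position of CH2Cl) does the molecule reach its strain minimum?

60°

CH2Cl at 0° (eclipsed): Et(0°)/CH2Cl(0°) eclipsed 12.7; H(120°)/COOH(120°) eclipsed 6.8; Ph(240°)/CN(240°) eclipsed 11.6 → 31.1 kJ/mol.
CH2Cl at 60° (staggered): Et(0°)/CH2Cl(60°) gauche 4.8; Et(0°)/CN(300°) gauche 3.4; Ph(240°)/COOH(180°) gauche 4.3; Ph(240°)/CN(300°) gauche 2.7 → 15.2 kJ/mol.
CH2Cl at 120° (eclipsed): Et(0°)/CN(0°) eclipsed 10.1; H(120°)/CH2Cl(120°) eclipsed 8.2; Ph(240°)/COOH(240°) eclipsed 12.2 → 30.5 kJ/mol.
CH2Cl at 180° (staggered): Et(0°)/COOH(300°) gauche 4.9; Et(0°)/CN(60°) gauche 3.4; Ph(240°)/CH2Cl(180°) gauche 5.7; Ph(240°)/COOH(300°) gauche 4.3 → 18.3 kJ/mol.
CH2Cl at 240° (eclipsed): Et(0°)/COOH(0°) eclipsed 14.7; H(120°)/CN(120°) eclipsed 4.7; Ph(240°)/CH2Cl(240°) eclipsed 13.1 → 32.5 kJ/mol.
CH2Cl at 300° (staggered): Et(0°)/CH2Cl(300°) gauche 4.8; Et(0°)/COOH(60°) gauche 4.9; Ph(240°)/CH2Cl(300°) gauche 5.7; Ph(240°)/CN(180°) gauche 2.7 → 18.1 kJ/mol.
The minimum (15.2 kJ/mol) occurs with CH2Cl at 60°.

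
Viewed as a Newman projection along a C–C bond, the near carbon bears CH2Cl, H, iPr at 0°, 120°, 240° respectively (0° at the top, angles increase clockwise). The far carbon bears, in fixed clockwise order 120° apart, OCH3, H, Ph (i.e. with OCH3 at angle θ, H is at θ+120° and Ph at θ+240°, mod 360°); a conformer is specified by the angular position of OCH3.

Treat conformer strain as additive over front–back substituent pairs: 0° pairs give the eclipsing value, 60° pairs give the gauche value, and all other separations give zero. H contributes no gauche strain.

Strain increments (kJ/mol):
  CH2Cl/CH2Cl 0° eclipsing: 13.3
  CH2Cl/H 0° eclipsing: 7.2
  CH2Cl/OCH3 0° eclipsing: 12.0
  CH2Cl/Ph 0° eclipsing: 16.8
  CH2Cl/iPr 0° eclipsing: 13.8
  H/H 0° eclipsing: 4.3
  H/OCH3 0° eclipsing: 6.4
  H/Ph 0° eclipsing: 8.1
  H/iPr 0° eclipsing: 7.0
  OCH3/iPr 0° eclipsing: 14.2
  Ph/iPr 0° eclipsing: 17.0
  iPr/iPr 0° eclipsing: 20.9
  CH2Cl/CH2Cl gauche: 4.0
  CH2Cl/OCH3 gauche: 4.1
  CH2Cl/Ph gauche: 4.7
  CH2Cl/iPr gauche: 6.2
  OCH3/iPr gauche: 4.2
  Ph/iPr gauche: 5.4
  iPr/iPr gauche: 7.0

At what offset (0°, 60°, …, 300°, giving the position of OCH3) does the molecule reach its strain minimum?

OCH3 at 0° is eclipsed. CH2Cl at 0° is eclipsed with OCH3 at 0° (12.0); H at 120° is eclipsed with H at 120° (4.3); iPr at 240° is eclipsed with Ph at 240° (17.0). Total 33.3 kJ/mol.
OCH3 at 60° is staggered. CH2Cl at 0° is gauche with OCH3 at 60° (4.1); CH2Cl at 0° is gauche with Ph at 300° (4.7); iPr at 240° is gauche with Ph at 300° (5.4). Total 14.2 kJ/mol.
OCH3 at 120° is eclipsed. CH2Cl at 0° is eclipsed with Ph at 0° (16.8); H at 120° is eclipsed with OCH3 at 120° (6.4); iPr at 240° is eclipsed with H at 240° (7.0). Total 30.2 kJ/mol.
OCH3 at 180° is staggered. CH2Cl at 0° is gauche with Ph at 60° (4.7); iPr at 240° is gauche with OCH3 at 180° (4.2). Total 8.9 kJ/mol.
OCH3 at 240° is eclipsed. CH2Cl at 0° is eclipsed with H at 0° (7.2); H at 120° is eclipsed with Ph at 120° (8.1); iPr at 240° is eclipsed with OCH3 at 240° (14.2). Total 29.5 kJ/mol.
OCH3 at 300° is staggered. CH2Cl at 0° is gauche with OCH3 at 300° (4.1); iPr at 240° is gauche with OCH3 at 300° (4.2); iPr at 240° is gauche with Ph at 180° (5.4). Total 13.7 kJ/mol.
The minimum (8.9 kJ/mol) occurs with OCH3 at 180°.

180°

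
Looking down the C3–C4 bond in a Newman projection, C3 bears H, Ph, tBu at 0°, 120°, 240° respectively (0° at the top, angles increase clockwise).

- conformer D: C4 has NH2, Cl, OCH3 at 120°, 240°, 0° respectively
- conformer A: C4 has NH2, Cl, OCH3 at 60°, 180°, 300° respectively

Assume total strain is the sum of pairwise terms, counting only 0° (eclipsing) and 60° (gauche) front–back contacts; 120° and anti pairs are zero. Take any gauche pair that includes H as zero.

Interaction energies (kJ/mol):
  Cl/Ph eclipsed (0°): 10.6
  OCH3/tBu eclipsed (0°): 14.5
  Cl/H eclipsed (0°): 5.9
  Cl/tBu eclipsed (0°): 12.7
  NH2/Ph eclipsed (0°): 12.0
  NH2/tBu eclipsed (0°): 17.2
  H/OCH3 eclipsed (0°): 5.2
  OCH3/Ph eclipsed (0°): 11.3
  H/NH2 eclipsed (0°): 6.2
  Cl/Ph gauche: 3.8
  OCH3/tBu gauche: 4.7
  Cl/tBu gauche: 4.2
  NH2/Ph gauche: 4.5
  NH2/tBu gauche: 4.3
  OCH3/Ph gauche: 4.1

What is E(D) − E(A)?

+12.7 kJ/mol

D (eclipsed): H(0°)/OCH3(0°) eclipsed 5.2; Ph(120°)/NH2(120°) eclipsed 12.0; tBu(240°)/Cl(240°) eclipsed 12.7 → 29.9 kJ/mol.
A (staggered): Ph(120°)/NH2(60°) gauche 4.5; Ph(120°)/Cl(180°) gauche 3.8; tBu(240°)/Cl(180°) gauche 4.2; tBu(240°)/OCH3(300°) gauche 4.7 → 17.2 kJ/mol.
E(D) − E(A) = 29.9 − 17.2 = +12.7 kJ/mol.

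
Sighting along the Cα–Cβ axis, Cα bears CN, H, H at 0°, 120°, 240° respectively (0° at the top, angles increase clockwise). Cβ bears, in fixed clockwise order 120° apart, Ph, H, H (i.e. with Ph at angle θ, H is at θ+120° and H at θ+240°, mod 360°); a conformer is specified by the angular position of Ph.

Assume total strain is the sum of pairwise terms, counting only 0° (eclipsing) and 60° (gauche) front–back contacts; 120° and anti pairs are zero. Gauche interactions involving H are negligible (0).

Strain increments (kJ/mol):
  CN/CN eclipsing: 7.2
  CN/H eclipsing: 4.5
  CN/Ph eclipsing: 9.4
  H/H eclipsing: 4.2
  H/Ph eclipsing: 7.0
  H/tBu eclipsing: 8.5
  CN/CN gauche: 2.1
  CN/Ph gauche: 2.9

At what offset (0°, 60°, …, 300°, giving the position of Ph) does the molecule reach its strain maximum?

Ph at 0° is eclipsed. CN at 0° is eclipsed with Ph at 0° (9.4); H at 120° is eclipsed with H at 120° (4.2); H at 240° is eclipsed with H at 240° (4.2). Total 17.8 kJ/mol.
Ph at 60° is staggered. CN at 0° is gauche with Ph at 60° (2.9). Total 2.9 kJ/mol.
Ph at 120° is eclipsed. CN at 0° is eclipsed with H at 0° (4.5); H at 120° is eclipsed with Ph at 120° (7.0); H at 240° is eclipsed with H at 240° (4.2). Total 15.7 kJ/mol.
Ph at 180° (staggered): no non-H gauche contacts → 0.0 kJ/mol.
Ph at 240° is eclipsed. CN at 0° is eclipsed with H at 0° (4.5); H at 120° is eclipsed with H at 120° (4.2); H at 240° is eclipsed with Ph at 240° (7.0). Total 15.7 kJ/mol.
Ph at 300° is staggered. CN at 0° is gauche with Ph at 300° (2.9). Total 2.9 kJ/mol.
The maximum (17.8 kJ/mol) occurs with Ph at 0°.

0°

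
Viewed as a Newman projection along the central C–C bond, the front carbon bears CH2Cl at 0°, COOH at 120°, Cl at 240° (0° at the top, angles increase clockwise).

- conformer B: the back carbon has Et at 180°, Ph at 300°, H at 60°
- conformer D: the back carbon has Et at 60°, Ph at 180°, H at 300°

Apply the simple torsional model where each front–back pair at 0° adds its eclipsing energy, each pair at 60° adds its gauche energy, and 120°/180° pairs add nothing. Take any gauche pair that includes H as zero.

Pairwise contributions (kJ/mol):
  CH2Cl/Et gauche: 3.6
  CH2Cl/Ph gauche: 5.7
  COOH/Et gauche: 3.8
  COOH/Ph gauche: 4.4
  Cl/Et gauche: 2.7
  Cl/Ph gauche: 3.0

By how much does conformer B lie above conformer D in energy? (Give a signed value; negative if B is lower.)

+0.4 kJ/mol

B (staggered): CH2Cl(0°)/Ph(300°) gauche 5.7; COOH(120°)/Et(180°) gauche 3.8; Cl(240°)/Et(180°) gauche 2.7; Cl(240°)/Ph(300°) gauche 3.0 → 15.2 kJ/mol.
D (staggered): CH2Cl(0°)/Et(60°) gauche 3.6; COOH(120°)/Et(60°) gauche 3.8; COOH(120°)/Ph(180°) gauche 4.4; Cl(240°)/Ph(180°) gauche 3.0 → 14.8 kJ/mol.
E(B) − E(D) = 15.2 − 14.8 = +0.4 kJ/mol.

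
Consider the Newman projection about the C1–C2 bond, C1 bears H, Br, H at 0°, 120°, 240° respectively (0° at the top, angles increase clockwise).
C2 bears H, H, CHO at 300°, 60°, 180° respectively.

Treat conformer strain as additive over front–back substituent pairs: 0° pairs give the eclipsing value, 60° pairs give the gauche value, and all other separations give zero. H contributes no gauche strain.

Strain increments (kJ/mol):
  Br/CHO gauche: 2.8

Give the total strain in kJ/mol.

2.8 kJ/mol

This conformer (staggered): Br–CHO gauche; 2.8 = 2.8 kJ/mol.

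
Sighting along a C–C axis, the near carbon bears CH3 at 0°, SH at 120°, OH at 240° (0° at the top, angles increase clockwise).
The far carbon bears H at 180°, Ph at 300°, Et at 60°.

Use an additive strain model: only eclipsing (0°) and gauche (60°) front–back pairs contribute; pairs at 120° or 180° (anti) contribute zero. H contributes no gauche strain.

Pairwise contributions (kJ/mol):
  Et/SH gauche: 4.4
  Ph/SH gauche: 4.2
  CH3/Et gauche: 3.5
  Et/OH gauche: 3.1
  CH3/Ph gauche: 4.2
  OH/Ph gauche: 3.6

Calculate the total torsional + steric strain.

This conformer (staggered): CH3(0°)/Ph(300°) gauche 4.2; CH3(0°)/Et(60°) gauche 3.5; SH(120°)/Et(60°) gauche 4.4; OH(240°)/Ph(300°) gauche 3.6 → 15.7 kJ/mol.

15.7 kJ/mol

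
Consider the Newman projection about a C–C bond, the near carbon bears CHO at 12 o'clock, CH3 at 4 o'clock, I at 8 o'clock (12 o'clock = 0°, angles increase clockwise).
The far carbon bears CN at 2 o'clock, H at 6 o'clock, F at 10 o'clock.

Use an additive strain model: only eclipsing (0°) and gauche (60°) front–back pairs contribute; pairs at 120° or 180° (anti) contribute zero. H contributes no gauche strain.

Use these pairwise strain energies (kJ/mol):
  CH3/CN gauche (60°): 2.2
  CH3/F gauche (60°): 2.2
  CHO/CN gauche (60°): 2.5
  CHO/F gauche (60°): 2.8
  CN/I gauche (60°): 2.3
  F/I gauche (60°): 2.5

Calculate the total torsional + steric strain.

This conformer (staggered): CHO–CN gauche, CHO–F gauche, CH3–CN gauche, I–F gauche; 2.5 + 2.8 + 2.2 + 2.5 = 10.0 kJ/mol.

10.0 kJ/mol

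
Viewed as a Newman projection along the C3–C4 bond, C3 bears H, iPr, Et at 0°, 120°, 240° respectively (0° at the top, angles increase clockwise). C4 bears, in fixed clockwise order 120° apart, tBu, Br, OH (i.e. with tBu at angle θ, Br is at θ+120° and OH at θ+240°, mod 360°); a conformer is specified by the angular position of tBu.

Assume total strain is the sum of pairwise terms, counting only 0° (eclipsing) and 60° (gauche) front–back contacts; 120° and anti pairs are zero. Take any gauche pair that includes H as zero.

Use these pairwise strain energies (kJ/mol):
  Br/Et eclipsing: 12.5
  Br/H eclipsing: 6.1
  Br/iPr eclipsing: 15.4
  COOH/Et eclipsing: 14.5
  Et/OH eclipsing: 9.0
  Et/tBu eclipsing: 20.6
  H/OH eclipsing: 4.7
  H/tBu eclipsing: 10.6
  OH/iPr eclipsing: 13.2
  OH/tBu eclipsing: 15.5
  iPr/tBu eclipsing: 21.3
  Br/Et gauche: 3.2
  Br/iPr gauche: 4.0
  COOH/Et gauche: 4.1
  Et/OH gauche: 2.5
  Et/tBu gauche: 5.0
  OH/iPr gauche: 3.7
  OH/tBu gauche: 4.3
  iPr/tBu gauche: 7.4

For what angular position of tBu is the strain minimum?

300°

tBu at 0° (eclipsed): H(0°)/tBu(0°) eclipsed 10.6; iPr(120°)/Br(120°) eclipsed 15.4; Et(240°)/OH(240°) eclipsed 9.0 → 35.0 kJ/mol.
tBu at 60° (staggered): iPr(120°)/tBu(60°) gauche 7.4; iPr(120°)/Br(180°) gauche 4.0; Et(240°)/Br(180°) gauche 3.2; Et(240°)/OH(300°) gauche 2.5 → 17.1 kJ/mol.
tBu at 120° (eclipsed): H(0°)/OH(0°) eclipsed 4.7; iPr(120°)/tBu(120°) eclipsed 21.3; Et(240°)/Br(240°) eclipsed 12.5 → 38.5 kJ/mol.
tBu at 180° (staggered): iPr(120°)/tBu(180°) gauche 7.4; iPr(120°)/OH(60°) gauche 3.7; Et(240°)/tBu(180°) gauche 5.0; Et(240°)/Br(300°) gauche 3.2 → 19.3 kJ/mol.
tBu at 240° (eclipsed): H(0°)/Br(0°) eclipsed 6.1; iPr(120°)/OH(120°) eclipsed 13.2; Et(240°)/tBu(240°) eclipsed 20.6 → 39.9 kJ/mol.
tBu at 300° (staggered): iPr(120°)/Br(60°) gauche 4.0; iPr(120°)/OH(180°) gauche 3.7; Et(240°)/tBu(300°) gauche 5.0; Et(240°)/OH(180°) gauche 2.5 → 15.2 kJ/mol.
The minimum (15.2 kJ/mol) occurs with tBu at 300°.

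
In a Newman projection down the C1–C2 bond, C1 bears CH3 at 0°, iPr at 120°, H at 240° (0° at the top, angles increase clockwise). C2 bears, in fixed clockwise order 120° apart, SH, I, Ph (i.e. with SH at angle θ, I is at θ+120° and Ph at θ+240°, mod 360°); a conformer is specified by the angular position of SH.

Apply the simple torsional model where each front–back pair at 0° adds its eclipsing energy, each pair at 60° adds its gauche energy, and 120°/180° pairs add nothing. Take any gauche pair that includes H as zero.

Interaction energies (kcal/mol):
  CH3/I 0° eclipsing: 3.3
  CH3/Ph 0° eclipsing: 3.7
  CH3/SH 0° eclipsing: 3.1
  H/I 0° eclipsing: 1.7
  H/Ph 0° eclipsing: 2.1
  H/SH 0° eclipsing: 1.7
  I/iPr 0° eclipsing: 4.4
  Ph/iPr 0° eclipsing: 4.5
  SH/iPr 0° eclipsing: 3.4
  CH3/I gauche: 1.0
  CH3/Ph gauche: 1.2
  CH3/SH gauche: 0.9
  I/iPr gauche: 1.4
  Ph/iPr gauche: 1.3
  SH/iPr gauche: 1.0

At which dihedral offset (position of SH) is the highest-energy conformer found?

0°

SH at 0° (eclipsed): CH3–SH eclipsed, iPr–I eclipsed, H–Ph eclipsed; 3.1 + 4.4 + 2.1 = 9.6 kcal/mol.
SH at 60° (staggered): CH3–SH gauche, CH3–Ph gauche, iPr–SH gauche, iPr–I gauche; 0.9 + 1.2 + 1.0 + 1.4 = 4.5 kcal/mol.
SH at 120° (eclipsed): CH3–Ph eclipsed, iPr–SH eclipsed, H–I eclipsed; 3.7 + 3.4 + 1.7 = 8.8 kcal/mol.
SH at 180° (staggered): CH3–I gauche, CH3–Ph gauche, iPr–SH gauche, iPr–Ph gauche; 1.0 + 1.2 + 1.0 + 1.3 = 4.5 kcal/mol.
SH at 240° (eclipsed): CH3–I eclipsed, iPr–Ph eclipsed, H–SH eclipsed; 3.3 + 4.5 + 1.7 = 9.5 kcal/mol.
SH at 300° (staggered): CH3–SH gauche, CH3–I gauche, iPr–I gauche, iPr–Ph gauche; 0.9 + 1.0 + 1.4 + 1.3 = 4.6 kcal/mol.
The maximum (9.6 kcal/mol) occurs with SH at 0°.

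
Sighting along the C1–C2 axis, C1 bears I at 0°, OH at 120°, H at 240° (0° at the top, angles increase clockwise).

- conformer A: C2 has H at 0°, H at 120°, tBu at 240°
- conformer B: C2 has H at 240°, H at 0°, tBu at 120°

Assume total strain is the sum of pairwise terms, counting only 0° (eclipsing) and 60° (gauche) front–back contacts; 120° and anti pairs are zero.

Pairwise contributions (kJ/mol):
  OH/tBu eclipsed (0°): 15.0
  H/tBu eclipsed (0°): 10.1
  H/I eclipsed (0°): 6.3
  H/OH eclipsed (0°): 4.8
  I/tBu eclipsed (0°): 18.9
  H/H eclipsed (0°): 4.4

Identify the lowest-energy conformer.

A

A (eclipsed): I–H eclipsed, OH–H eclipsed, H–tBu eclipsed; 6.3 + 4.8 + 10.1 = 21.2 kJ/mol.
B (eclipsed): I–H eclipsed, OH–tBu eclipsed, H–H eclipsed; 6.3 + 15.0 + 4.4 = 25.7 kJ/mol.
A has the lowest total (21.2 kJ/mol).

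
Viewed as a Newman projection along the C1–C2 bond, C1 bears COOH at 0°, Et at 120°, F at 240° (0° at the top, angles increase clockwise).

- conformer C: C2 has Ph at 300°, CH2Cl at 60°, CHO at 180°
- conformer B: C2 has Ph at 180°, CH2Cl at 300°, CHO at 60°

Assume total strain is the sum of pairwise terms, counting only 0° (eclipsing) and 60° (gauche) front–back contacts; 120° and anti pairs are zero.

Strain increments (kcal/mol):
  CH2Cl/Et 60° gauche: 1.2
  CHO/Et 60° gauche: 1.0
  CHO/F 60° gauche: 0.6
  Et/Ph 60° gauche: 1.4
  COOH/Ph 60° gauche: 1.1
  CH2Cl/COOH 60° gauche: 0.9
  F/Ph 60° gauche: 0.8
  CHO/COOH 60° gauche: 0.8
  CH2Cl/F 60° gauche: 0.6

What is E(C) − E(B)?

C (staggered): COOH–Ph gauche, COOH–CH2Cl gauche, Et–CH2Cl gauche, Et–CHO gauche, F–Ph gauche, F–CHO gauche; 1.1 + 0.9 + 1.2 + 1.0 + 0.8 + 0.6 = 5.6 kcal/mol.
B (staggered): COOH–CH2Cl gauche, COOH–CHO gauche, Et–Ph gauche, Et–CHO gauche, F–Ph gauche, F–CH2Cl gauche; 0.9 + 0.8 + 1.4 + 1.0 + 0.8 + 0.6 = 5.5 kcal/mol.
E(C) − E(B) = 5.6 − 5.5 = +0.1 kcal/mol.

+0.1 kcal/mol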